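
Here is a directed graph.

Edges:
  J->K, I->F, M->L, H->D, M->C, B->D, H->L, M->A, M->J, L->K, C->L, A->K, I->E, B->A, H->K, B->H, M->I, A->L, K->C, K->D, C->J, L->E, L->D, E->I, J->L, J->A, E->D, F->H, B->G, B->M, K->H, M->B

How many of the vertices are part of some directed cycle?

11

A vertex is on a directed cycle iff it belongs to a strongly connected component of size ≥ 2 (or has a self-loop).
The vertices on cycles are {A, B, C, E, F, H, I, J, K, L, M} — 11 in total.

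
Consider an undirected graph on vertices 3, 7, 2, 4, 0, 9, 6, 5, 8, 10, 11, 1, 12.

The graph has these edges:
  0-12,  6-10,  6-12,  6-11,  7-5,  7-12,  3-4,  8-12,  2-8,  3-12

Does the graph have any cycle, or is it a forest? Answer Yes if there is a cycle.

No

DFS, tracking each vertex's parent; an edge to a visited non-parent vertex closes a cycle.
Start from 0:
visit 0 (parent –)
  visit 12 (parent 0)
    12–0: parent, skip
    visit 7 (parent 12)
      visit 5 (parent 7)
        5–7: parent, skip
      7–12: parent, skip
    visit 3 (parent 12)
      visit 4 (parent 3)
        4–3: parent, skip
      3–12: parent, skip
    visit 6 (parent 12)
      visit 10 (parent 6)
        10–6: parent, skip
      6–12: parent, skip
      visit 11 (parent 6)
        11–6: parent, skip
    visit 8 (parent 12)
      visit 2 (parent 8)
        2–8: parent, skip
      8–12: parent, skip
visit 9 (parent –)
visit 1 (parent –)
No non-parent visited neighbor found — the graph is a forest.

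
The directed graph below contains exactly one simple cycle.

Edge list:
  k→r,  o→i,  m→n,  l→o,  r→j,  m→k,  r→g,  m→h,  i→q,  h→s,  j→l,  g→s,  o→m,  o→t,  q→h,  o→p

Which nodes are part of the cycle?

j, k, l, m, o, r

DFS with gray/black marking from j:
j gray
  l gray
    o gray
      m gray
        h gray
          s gray
          s black
        h black
        n gray
        n black
        k gray
          r gray
            g gray
              g→s: s black — skip
            g black
            r→j: j is gray → back edge
Back edge closes the cycle j → l → o → m → k → r → j; its vertices are {j, k, l, m, o, r}.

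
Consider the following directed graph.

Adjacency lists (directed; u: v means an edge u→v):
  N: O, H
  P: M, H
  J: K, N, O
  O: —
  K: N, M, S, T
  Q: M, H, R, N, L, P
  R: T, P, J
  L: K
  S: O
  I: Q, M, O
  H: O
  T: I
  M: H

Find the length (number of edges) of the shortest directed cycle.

4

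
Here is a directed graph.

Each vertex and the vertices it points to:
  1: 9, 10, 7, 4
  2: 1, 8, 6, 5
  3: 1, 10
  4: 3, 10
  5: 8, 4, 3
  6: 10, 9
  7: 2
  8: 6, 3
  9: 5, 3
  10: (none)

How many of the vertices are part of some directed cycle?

A vertex is on a directed cycle iff it belongs to a strongly connected component of size ≥ 2 (or has a self-loop).
The vertices on cycles are {1, 2, 3, 4, 5, 6, 7, 8, 9} — 9 in total.

9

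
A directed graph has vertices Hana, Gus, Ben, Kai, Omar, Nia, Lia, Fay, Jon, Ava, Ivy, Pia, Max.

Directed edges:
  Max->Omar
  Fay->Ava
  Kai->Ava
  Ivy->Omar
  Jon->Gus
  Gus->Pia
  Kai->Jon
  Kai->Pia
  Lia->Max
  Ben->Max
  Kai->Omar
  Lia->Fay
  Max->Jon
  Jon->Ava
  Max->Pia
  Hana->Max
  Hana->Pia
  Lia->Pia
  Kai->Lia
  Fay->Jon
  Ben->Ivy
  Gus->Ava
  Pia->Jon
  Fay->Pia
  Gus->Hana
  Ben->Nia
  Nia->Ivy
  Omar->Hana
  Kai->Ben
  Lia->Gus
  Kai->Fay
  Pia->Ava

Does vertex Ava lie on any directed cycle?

No

Ava lies on a cycle iff there is a path from Ava back to itself.
Exploring from Ava, it never reaches itself; equivalently, its strongly connected component is a singleton.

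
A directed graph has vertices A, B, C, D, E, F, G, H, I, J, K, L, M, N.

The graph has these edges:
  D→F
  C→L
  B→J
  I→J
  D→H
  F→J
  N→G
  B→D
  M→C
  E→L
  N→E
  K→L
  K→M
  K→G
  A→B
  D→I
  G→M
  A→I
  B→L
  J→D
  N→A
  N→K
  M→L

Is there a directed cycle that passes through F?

Yes

F is on a cycle iff F can reach itself via ≥1 edge.
F → J → D → F — yes.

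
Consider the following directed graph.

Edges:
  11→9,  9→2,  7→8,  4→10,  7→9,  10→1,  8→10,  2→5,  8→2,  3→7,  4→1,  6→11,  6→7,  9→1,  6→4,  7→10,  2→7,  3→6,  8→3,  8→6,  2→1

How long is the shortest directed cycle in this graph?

3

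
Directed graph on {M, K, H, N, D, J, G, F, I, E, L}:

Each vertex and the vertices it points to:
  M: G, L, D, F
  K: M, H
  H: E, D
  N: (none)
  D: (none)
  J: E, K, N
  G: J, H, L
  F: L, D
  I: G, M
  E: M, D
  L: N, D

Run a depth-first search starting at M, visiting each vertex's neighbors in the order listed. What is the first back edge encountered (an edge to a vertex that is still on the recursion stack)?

DFS from M (visiting each vertex's neighbors in the order listed); mark gray on enter, black on exit:
M gray
  G gray
    J gray
      E gray
        E→M: M is gray → back edge
First back edge: E → M.

E→M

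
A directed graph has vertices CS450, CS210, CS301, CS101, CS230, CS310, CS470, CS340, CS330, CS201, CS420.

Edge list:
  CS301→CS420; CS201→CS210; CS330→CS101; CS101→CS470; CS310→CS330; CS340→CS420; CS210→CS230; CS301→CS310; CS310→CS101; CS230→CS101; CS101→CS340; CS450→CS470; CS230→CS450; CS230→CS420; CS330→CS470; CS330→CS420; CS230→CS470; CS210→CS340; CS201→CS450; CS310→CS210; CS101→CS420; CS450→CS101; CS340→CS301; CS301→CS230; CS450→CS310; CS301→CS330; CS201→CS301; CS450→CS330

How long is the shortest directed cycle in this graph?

For each vertex v, BFS finds the shortest path from v back to v.
The shortest such closed walk is CS301 → CS310 → CS210 → CS340 → CS301, length 4.

4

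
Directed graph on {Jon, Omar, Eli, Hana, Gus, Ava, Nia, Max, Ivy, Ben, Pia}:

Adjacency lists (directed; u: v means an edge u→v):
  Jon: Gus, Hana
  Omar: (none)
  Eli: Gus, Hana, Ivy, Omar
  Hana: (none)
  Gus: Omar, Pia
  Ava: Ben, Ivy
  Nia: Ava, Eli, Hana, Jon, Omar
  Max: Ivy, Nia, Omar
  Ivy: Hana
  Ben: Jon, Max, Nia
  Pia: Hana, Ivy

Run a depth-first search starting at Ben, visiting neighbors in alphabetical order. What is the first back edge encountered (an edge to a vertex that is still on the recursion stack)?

DFS from Ben (visiting neighbors in alphabetical order); mark gray on enter, black on exit:
Ben gray
  Jon gray
    Gus gray
      Omar gray
      Omar black
      Pia gray
        Hana gray
        Hana black
        Ivy gray
          Ivy→Hana: Hana black — skip
        Ivy black
      Pia black
    Gus black
    Jon→Hana: Hana black — skip
  Jon black
  Max gray
    Max→Ivy: Ivy black — skip
    Nia gray
      Ava gray
        Ava→Ben: Ben is gray → back edge
First back edge: Ava → Ben.

Ava→Ben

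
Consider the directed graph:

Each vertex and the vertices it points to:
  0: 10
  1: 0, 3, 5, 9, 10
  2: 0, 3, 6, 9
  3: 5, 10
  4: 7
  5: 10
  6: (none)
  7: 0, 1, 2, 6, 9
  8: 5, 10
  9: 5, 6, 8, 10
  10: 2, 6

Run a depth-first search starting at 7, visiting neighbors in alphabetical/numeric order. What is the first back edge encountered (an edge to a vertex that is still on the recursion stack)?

2→0

DFS from 7 (visiting neighbors in alphabetical/numeric order); mark gray on enter, black on exit:
7 gray
  0 gray
    10 gray
      2 gray
        2→0: 0 is gray → back edge
First back edge: 2 → 0.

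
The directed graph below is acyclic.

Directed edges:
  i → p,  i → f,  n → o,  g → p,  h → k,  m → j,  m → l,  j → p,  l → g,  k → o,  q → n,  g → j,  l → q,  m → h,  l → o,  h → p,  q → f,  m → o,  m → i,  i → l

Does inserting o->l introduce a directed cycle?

Adding o→l creates a cycle iff l can already reach o.
Path from l: l → o.
So l → … → o → l is a cycle.

Yes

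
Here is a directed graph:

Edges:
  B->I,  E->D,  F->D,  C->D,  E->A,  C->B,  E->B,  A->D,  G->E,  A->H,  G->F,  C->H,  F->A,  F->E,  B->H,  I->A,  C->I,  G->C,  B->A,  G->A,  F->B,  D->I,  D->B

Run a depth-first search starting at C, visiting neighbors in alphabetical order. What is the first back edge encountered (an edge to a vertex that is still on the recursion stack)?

D→B

DFS from C (visiting neighbors in alphabetical order); mark gray on enter, black on exit:
C gray
  B gray
    A gray
      D gray
        D→B: B is gray → back edge
First back edge: D → B.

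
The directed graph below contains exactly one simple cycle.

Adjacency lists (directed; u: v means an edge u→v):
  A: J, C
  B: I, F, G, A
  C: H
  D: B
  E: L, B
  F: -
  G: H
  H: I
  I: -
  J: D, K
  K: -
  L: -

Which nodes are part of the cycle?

A, B, D, J

DFS with gray/black marking from B:
B gray
  I gray
  I black
  F gray
  F black
  G gray
    H gray
      H→I: I black — skip
    H black
  G black
  A gray
    J gray
      D gray
        D→B: B is gray → back edge
Back edge closes the cycle B → A → J → D → B; its vertices are {A, B, D, J}.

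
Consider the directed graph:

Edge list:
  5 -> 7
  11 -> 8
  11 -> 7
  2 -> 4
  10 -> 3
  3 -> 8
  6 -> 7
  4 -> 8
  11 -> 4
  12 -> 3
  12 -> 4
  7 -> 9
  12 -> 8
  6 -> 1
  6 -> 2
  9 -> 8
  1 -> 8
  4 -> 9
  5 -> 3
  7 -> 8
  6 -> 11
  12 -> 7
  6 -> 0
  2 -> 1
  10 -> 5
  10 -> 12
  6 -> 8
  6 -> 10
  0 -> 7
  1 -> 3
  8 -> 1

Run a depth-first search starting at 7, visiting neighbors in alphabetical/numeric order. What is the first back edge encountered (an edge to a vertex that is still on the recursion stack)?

DFS from 7 (visiting neighbors in alphabetical/numeric order); mark gray on enter, black on exit:
7 gray
  8 gray
    1 gray
      3 gray
        3→8: 8 is gray → back edge
First back edge: 3 → 8.

3→8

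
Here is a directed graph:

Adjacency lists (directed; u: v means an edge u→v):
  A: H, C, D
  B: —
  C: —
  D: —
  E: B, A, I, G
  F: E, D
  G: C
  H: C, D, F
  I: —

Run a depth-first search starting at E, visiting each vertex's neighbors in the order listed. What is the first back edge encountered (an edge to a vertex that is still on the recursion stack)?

F->E

DFS from E (visiting each vertex's neighbors in the order listed); mark gray on enter, black on exit:
E gray
  B gray
  B black
  A gray
    H gray
      C gray
      C black
      D gray
      D black
      F gray
        F→E: E is gray → back edge
First back edge: F → E.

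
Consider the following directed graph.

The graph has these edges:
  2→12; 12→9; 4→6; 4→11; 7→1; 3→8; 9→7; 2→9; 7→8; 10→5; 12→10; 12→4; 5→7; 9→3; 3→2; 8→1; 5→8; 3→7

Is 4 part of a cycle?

No

4 lies on a cycle iff there is a path from 4 back to itself.
Exploring from 4, it never reaches itself; equivalently, its strongly connected component is a singleton.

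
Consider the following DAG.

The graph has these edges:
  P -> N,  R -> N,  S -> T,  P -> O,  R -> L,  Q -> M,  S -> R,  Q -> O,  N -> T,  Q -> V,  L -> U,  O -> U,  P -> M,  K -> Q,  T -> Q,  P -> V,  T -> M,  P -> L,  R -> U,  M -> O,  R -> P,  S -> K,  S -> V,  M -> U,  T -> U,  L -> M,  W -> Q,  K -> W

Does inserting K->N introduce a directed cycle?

Adding K→N creates a cycle iff N can already reach K.
Explore from N: no path reaches K. The graph stays acyclic.

No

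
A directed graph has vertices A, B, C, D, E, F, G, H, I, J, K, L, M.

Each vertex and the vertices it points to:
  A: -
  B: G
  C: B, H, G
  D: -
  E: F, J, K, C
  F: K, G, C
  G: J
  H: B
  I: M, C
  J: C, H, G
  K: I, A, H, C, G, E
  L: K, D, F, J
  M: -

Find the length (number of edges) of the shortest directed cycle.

2

For each vertex v, BFS finds the shortest path from v back to v.
The shortest such closed walk is K → E → K, length 2.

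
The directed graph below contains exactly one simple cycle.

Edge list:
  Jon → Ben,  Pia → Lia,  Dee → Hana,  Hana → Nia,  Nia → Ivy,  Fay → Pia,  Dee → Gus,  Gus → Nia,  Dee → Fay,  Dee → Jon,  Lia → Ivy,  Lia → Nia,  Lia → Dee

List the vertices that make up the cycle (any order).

Dee, Fay, Lia, Pia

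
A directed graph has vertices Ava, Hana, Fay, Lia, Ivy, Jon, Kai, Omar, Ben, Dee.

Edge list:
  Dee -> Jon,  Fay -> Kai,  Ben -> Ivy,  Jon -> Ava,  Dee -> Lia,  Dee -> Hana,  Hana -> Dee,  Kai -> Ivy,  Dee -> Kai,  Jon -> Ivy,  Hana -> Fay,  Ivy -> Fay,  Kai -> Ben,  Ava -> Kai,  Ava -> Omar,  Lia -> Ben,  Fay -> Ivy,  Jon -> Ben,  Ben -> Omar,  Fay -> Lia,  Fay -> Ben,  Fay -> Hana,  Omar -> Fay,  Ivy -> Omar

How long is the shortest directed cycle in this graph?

2

For each vertex v, BFS finds the shortest path from v back to v.
The shortest such closed walk is Fay → Ivy → Fay, length 2.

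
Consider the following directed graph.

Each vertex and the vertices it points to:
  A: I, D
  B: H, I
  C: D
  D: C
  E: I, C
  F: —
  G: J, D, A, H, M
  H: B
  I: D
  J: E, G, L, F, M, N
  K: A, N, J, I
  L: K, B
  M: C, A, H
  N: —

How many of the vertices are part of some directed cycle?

8

A vertex is on a directed cycle iff it belongs to a strongly connected component of size ≥ 2 (or has a self-loop).
The vertices on cycles are {B, C, D, G, H, J, K, L} — 8 in total.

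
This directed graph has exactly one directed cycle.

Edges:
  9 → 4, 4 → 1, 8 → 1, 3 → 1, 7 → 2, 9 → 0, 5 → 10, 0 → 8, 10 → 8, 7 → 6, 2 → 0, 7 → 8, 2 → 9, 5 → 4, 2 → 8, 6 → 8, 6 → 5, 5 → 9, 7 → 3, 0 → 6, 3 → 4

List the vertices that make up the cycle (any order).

0, 5, 6, 9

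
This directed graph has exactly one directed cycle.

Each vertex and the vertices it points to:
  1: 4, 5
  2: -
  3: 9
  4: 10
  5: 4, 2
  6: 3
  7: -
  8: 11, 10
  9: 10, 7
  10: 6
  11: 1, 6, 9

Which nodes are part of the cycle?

DFS with gray/black marking from 6:
6 gray
  3 gray
    9 gray
      10 gray
        10→6: 6 is gray → back edge
Back edge closes the cycle 6 → 3 → 9 → 10 → 6; its vertices are {3, 6, 9, 10}.

3, 6, 9, 10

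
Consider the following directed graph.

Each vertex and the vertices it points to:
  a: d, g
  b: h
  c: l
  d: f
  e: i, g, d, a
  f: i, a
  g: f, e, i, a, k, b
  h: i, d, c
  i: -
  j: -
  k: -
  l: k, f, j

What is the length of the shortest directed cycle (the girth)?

2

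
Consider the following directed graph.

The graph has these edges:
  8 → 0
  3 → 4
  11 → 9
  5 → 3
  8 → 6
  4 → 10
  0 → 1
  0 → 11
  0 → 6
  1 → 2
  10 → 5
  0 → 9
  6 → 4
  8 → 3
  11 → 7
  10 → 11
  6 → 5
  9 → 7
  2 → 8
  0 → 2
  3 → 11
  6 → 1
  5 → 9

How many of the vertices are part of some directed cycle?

A vertex is on a directed cycle iff it belongs to a strongly connected component of size ≥ 2 (or has a self-loop).
The vertices on cycles are {0, 1, 2, 3, 4, 5, 6, 8, 10} — 9 in total.

9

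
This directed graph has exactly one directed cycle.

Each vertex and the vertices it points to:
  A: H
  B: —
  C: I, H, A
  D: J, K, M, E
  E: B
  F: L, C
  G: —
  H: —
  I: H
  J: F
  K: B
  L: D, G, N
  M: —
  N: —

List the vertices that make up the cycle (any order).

D, F, J, L

DFS with gray/black marking from F:
F gray
  L gray
    D gray
      J gray
        J→F: F is gray → back edge
Back edge closes the cycle F → L → D → J → F; its vertices are {D, F, J, L}.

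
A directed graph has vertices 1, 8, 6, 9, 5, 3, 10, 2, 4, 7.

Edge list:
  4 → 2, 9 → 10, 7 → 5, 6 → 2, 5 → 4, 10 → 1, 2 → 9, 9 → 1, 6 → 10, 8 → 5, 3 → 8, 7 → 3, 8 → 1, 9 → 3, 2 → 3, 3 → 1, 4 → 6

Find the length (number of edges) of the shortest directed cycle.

For each vertex v, BFS finds the shortest path from v back to v.
The shortest such closed walk is 5 → 4 → 2 → 3 → 8 → 5, length 5.

5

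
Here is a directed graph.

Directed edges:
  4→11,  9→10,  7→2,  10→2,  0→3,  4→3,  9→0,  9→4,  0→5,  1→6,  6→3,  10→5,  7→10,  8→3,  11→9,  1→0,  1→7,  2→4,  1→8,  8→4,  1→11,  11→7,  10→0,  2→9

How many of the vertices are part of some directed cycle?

6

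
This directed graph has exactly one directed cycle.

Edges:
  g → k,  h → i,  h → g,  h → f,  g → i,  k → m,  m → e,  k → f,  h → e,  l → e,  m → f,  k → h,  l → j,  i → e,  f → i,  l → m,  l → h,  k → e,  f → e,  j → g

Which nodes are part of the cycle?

DFS with gray/black marking from g:
g gray
  k gray
    h gray
      i gray
        e gray
        e black
      i black
      h→e: e black — skip
      f gray
        f→i: i black — skip
        f→e: e black — skip
      f black
      h→g: g is gray → back edge
Back edge closes the cycle g → k → h → g; its vertices are {g, h, k}.

g, h, k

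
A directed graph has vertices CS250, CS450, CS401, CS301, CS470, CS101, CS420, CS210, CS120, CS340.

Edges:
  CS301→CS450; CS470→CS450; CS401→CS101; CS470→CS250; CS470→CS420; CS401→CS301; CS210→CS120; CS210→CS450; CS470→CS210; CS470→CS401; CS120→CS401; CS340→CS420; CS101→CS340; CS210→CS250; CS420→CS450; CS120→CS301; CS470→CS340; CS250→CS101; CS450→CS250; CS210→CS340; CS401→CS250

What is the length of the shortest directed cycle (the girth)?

For each vertex v, BFS finds the shortest path from v back to v.
The shortest such closed walk is CS340 → CS420 → CS450 → CS250 → CS101 → CS340, length 5.

5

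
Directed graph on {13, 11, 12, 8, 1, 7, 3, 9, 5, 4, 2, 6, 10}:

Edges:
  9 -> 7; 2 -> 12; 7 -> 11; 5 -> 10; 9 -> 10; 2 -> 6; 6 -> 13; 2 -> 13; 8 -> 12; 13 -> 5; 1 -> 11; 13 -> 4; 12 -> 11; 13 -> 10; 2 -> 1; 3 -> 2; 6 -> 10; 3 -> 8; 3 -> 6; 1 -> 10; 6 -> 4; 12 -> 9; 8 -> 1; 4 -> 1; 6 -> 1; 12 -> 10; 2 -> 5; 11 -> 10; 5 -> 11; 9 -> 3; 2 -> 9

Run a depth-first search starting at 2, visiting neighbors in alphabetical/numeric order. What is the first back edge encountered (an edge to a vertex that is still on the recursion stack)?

3→2

DFS from 2 (visiting neighbors in alphabetical/numeric order); mark gray on enter, black on exit:
2 gray
  1 gray
    10 gray
    10 black
    11 gray
      11→10: 10 black — skip
    11 black
  1 black
  5 gray
    5→10: 10 black — skip
    5→11: 11 black — skip
  5 black
  6 gray
    6→1: 1 black — skip
    4 gray
      4→1: 1 black — skip
    4 black
    6→10: 10 black — skip
    13 gray
      13→4: 4 black — skip
      13→5: 5 black — skip
      13→10: 10 black — skip
    13 black
  6 black
  9 gray
    3 gray
      3→2: 2 is gray → back edge
First back edge: 3 → 2.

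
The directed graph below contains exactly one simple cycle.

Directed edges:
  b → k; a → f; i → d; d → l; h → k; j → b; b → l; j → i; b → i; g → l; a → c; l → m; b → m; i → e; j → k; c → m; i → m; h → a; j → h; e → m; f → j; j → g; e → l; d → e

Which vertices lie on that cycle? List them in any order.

a, f, h, j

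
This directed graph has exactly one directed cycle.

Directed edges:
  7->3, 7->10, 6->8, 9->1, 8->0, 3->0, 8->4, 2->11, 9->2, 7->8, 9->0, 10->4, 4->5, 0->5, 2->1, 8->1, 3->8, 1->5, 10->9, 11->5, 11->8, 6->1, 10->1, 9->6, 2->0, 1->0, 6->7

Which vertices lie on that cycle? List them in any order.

DFS with gray/black marking from 9:
9 gray
  0 gray
    5 gray
    5 black
  0 black
  6 gray
    7 gray
      8 gray
        1 gray
          1→5: 5 black — skip
          1→0: 0 black — skip
        1 black
        8→0: 0 black — skip
        4 gray
          4→5: 5 black — skip
        4 black
      8 black
      10 gray
        10→4: 4 black — skip
        10→9: 9 is gray → back edge
Back edge closes the cycle 9 → 6 → 7 → 10 → 9; its vertices are {6, 7, 9, 10}.

6, 7, 9, 10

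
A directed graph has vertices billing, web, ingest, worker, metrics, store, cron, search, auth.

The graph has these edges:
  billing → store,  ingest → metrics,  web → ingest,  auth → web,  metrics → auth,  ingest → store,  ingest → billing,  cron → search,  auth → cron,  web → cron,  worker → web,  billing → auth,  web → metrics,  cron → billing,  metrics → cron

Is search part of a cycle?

No

search lies on a cycle iff there is a path from search back to itself.
Exploring from search, it never reaches itself; equivalently, its strongly connected component is a singleton.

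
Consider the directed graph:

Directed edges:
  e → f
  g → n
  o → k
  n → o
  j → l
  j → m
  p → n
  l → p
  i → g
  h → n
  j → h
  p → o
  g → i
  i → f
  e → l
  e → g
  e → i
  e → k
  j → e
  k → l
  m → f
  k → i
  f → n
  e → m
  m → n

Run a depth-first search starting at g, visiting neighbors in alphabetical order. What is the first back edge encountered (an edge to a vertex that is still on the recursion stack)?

k→i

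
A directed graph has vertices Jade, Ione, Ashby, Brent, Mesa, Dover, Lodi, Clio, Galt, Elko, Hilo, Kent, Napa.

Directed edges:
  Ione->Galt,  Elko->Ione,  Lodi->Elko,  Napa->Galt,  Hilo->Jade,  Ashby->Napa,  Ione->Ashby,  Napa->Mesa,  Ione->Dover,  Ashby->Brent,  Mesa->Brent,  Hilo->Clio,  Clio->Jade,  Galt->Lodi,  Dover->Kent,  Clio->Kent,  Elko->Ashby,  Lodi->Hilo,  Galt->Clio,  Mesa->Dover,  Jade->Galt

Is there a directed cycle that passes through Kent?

Kent lies on a cycle iff there is a path from Kent back to itself.
Exploring from Kent, it never reaches itself; equivalently, its strongly connected component is a singleton.

No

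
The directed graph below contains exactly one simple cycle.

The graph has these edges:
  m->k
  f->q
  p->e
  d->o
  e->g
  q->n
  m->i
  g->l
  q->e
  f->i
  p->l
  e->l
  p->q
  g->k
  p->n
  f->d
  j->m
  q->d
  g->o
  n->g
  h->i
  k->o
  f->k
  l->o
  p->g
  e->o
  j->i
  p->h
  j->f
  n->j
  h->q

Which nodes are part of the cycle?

f, j, n, q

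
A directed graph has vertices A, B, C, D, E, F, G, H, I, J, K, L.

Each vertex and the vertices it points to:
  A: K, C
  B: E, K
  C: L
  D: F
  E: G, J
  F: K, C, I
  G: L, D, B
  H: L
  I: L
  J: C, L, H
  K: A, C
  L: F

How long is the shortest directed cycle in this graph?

2

For each vertex v, BFS finds the shortest path from v back to v.
The shortest such closed walk is K → A → K, length 2.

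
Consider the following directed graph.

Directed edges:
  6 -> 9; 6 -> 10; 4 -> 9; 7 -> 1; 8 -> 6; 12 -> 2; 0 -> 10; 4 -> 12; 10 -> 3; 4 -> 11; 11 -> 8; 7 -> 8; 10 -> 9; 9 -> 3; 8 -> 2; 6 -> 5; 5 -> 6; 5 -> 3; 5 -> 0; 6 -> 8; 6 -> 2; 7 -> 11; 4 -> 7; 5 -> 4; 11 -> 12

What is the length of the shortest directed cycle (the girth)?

For each vertex v, BFS finds the shortest path from v back to v.
The shortest such closed walk is 5 → 6 → 5, length 2.

2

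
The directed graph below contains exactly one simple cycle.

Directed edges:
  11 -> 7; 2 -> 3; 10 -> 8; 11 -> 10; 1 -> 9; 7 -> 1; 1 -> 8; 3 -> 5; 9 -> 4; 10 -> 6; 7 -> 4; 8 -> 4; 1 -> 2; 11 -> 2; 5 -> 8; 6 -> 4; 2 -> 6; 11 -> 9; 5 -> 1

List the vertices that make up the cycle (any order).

DFS with gray/black marking from 2:
2 gray
  6 gray
    4 gray
    4 black
  6 black
  3 gray
    5 gray
      1 gray
        1→2: 2 is gray → back edge
Back edge closes the cycle 2 → 3 → 5 → 1 → 2; its vertices are {1, 2, 3, 5}.

1, 2, 3, 5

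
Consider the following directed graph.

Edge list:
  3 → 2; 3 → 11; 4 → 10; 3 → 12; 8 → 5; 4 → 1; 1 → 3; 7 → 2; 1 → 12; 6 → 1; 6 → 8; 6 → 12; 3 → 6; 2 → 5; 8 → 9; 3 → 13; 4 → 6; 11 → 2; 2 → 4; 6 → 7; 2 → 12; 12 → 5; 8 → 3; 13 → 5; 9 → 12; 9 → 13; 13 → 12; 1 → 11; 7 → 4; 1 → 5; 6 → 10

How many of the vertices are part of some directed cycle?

8

A vertex is on a directed cycle iff it belongs to a strongly connected component of size ≥ 2 (or has a self-loop).
The vertices on cycles are {1, 2, 3, 4, 6, 7, 8, 11} — 8 in total.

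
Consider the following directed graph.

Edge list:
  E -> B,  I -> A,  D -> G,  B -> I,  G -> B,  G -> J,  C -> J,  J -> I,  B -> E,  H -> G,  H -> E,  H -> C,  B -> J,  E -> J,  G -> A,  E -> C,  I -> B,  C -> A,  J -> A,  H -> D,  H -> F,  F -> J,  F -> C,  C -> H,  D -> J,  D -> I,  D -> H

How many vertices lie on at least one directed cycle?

A vertex is on a directed cycle iff it belongs to a strongly connected component of size ≥ 2 (or has a self-loop).
The vertices on cycles are {B, C, D, E, F, G, H, I, J} — 9 in total.

9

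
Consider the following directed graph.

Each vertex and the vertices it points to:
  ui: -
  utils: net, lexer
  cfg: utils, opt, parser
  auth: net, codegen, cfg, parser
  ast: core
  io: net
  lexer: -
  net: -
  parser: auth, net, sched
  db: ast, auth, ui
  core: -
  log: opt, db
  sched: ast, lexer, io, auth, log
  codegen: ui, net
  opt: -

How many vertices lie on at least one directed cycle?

A vertex is on a directed cycle iff it belongs to a strongly connected component of size ≥ 2 (or has a self-loop).
The vertices on cycles are {db, cfg, log, auth, sched, parser} — 6 in total.

6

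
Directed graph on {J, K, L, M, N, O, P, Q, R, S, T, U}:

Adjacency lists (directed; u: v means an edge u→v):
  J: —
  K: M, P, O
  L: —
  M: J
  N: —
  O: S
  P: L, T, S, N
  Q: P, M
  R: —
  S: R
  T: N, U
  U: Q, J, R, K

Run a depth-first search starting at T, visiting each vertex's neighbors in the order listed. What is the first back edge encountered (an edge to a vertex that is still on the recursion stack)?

P->T

DFS from T (visiting each vertex's neighbors in the order listed); mark gray on enter, black on exit:
T gray
  N gray
  N black
  U gray
    Q gray
      P gray
        L gray
        L black
        P→T: T is gray → back edge
First back edge: P → T.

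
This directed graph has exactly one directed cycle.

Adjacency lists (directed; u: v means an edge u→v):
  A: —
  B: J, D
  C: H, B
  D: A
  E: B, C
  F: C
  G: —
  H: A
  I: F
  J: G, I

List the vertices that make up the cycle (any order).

DFS with gray/black marking from C:
C gray
  H gray
    A gray
    A black
  H black
  B gray
    J gray
      G gray
      G black
      I gray
        F gray
          F→C: C is gray → back edge
Back edge closes the cycle C → B → J → I → F → C; its vertices are {B, C, F, I, J}.

B, C, F, I, J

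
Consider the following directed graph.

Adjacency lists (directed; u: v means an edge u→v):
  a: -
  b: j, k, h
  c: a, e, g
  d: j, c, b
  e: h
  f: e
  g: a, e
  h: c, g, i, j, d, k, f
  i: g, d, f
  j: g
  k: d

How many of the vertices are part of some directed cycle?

10

A vertex is on a directed cycle iff it belongs to a strongly connected component of size ≥ 2 (or has a self-loop).
The vertices on cycles are {b, c, d, e, f, g, h, i, j, k} — 10 in total.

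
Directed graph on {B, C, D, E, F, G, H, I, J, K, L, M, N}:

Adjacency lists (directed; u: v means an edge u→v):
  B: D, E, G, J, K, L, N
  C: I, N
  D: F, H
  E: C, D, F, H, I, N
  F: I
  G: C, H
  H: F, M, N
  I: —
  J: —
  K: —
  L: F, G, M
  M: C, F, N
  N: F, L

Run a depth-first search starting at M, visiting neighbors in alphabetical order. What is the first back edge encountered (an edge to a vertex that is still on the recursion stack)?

G->C

DFS from M (visiting neighbors in alphabetical order); mark gray on enter, black on exit:
M gray
  C gray
    I gray
    I black
    N gray
      F gray
        F→I: I black — skip
      F black
      L gray
        L→F: F black — skip
        G gray
          G→C: C is gray → back edge
First back edge: G → C.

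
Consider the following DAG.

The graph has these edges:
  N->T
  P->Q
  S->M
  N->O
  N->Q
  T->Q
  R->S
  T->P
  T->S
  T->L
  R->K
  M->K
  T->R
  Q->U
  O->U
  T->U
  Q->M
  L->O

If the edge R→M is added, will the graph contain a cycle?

No

Adding R→M creates a cycle iff M can already reach R.
Explore from M: no path reaches R. The graph stays acyclic.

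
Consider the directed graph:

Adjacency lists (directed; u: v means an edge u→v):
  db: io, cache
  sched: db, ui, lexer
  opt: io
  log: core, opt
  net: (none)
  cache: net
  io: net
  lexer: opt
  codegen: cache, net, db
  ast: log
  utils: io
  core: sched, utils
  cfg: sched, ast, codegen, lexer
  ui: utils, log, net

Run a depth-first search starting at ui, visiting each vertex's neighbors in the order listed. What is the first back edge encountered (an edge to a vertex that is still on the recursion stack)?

sched->ui

DFS from ui (visiting each vertex's neighbors in the order listed); mark gray on enter, black on exit:
ui gray
  utils gray
    io gray
      net gray
      net black
    io black
  utils black
  log gray
    core gray
      sched gray
        db gray
          db→io: io black — skip
          cache gray
            cache→net: net black — skip
          cache black
        db black
        sched→ui: ui is gray → back edge
First back edge: sched → ui.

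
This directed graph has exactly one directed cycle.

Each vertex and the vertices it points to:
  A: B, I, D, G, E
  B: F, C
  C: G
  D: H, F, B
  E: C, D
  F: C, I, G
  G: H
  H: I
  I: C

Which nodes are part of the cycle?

C, G, H, I

DFS with gray/black marking from H:
H gray
  I gray
    C gray
      G gray
        G→H: H is gray → back edge
Back edge closes the cycle H → I → C → G → H; its vertices are {C, G, H, I}.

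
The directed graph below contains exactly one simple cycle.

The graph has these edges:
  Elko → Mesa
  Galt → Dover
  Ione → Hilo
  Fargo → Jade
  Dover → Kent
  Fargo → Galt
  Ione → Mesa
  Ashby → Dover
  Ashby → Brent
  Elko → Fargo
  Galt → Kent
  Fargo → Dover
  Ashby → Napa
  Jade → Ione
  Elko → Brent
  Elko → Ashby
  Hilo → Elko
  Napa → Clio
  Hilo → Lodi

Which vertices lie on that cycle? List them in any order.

Elko, Hilo, Ione, Jade, Fargo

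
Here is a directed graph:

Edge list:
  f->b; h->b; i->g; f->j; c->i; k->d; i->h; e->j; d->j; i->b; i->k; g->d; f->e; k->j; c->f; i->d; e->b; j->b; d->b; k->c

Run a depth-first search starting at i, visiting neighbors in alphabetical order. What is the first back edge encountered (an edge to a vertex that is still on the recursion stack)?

DFS from i (visiting neighbors in alphabetical order); mark gray on enter, black on exit:
i gray
  b gray
  b black
  d gray
    d→b: b black — skip
    j gray
      j→b: b black — skip
    j black
  d black
  g gray
    g→d: d black — skip
  g black
  h gray
    h→b: b black — skip
  h black
  k gray
    c gray
      f gray
        f→b: b black — skip
        e gray
          e→b: b black — skip
          e→j: j black — skip
        e black
        f→j: j black — skip
      f black
      c→i: i is gray → back edge
First back edge: c → i.

c->i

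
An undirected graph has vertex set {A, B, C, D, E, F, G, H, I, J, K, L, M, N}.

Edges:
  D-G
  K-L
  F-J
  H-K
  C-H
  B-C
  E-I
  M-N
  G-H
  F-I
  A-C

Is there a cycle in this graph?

DFS, tracking each vertex's parent; an edge to a visited non-parent vertex closes a cycle.
Start from H:
visit H (parent –)
  visit C (parent H)
    C–H: parent, skip
    visit B (parent C)
      B–C: parent, skip
    visit A (parent C)
      A–C: parent, skip
  visit G (parent H)
    G–H: parent, skip
    visit D (parent G)
      D–G: parent, skip
  visit K (parent H)
    visit L (parent K)
      L–K: parent, skip
    K–H: parent, skip
visit E (parent –)
  visit I (parent E)
    I–E: parent, skip
    visit F (parent I)
      F–I: parent, skip
      visit J (parent F)
        J–F: parent, skip
visit M (parent –)
  visit N (parent M)
    N–M: parent, skip
No non-parent visited neighbor found — the graph is a forest.

No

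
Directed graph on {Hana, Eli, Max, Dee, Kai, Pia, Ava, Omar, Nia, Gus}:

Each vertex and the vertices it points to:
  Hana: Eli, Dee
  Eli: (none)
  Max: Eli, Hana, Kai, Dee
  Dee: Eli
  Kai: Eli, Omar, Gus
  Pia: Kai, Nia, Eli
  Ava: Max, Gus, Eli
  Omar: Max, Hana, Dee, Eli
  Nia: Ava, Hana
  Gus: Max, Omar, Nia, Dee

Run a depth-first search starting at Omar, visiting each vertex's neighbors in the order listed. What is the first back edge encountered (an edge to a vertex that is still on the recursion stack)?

DFS from Omar (visiting each vertex's neighbors in the order listed); mark gray on enter, black on exit:
Omar gray
  Max gray
    Eli gray
    Eli black
    Hana gray
      Hana→Eli: Eli black — skip
      Dee gray
        Dee→Eli: Eli black — skip
      Dee black
    Hana black
    Kai gray
      Kai→Eli: Eli black — skip
      Kai→Omar: Omar is gray → back edge
First back edge: Kai → Omar.

Kai→Omar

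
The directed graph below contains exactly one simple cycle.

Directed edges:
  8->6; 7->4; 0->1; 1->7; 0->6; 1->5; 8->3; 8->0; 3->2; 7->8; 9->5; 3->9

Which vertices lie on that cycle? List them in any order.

0, 1, 7, 8

DFS with gray/black marking from 8:
8 gray
  0 gray
    1 gray
      5 gray
      5 black
      7 gray
        7→8: 8 is gray → back edge
Back edge closes the cycle 8 → 0 → 1 → 7 → 8; its vertices are {0, 1, 7, 8}.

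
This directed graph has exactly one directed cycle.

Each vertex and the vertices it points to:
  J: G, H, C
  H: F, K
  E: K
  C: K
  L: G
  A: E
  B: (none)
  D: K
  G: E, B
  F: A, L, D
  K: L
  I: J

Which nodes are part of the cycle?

E, G, K, L

DFS with gray/black marking from L:
L gray
  G gray
    E gray
      K gray
        K→L: L is gray → back edge
Back edge closes the cycle L → G → E → K → L; its vertices are {E, G, K, L}.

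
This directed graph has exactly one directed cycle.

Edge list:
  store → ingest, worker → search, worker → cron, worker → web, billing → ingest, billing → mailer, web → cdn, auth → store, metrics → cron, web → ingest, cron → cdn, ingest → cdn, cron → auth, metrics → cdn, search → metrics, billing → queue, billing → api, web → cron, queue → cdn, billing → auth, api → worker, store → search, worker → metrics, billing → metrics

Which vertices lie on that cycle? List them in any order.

auth, cron, store, search, metrics

DFS with gray/black marking from auth:
auth gray
  store gray
    ingest gray
      cdn gray
      cdn black
    ingest black
    search gray
      metrics gray
        cron gray
          cron→cdn: cdn black — skip
          cron→auth: auth is gray → back edge
Back edge closes the cycle auth → store → search → metrics → cron → auth; its vertices are {auth, cron, store, search, metrics}.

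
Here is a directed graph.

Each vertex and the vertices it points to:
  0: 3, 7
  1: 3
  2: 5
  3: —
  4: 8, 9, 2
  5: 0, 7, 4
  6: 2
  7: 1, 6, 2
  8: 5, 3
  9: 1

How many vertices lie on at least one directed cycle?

7

A vertex is on a directed cycle iff it belongs to a strongly connected component of size ≥ 2 (or has a self-loop).
The vertices on cycles are {0, 2, 4, 5, 6, 7, 8} — 7 in total.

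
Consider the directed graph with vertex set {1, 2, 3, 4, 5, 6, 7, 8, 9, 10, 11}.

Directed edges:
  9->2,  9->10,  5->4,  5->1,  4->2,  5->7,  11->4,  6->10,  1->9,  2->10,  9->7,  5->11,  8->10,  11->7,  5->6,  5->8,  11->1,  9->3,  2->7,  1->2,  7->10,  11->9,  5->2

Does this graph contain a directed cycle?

No

DFS with white/gray/black marking, starting from 9:
9 gray
  10 gray
  10 black
  7 gray
    7→10: 10 black — skip
  7 black
  3 gray
  3 black
  2 gray
    2→7: 7 black — skip
    2→10: 10 black — skip
  2 black
9 black
1 gray
  1→2: 2 black — skip
  1→9: 9 black — skip
1 black
4 gray
  4→2: 2 black — skip
4 black
5 gray
  5→1: 1 black — skip
  5→7: 7 black — skip
  5→4: 4 black — skip
  6 gray
    6→10: 10 black — skip
  6 black
  8 gray
    8→10: 10 black — skip
  8 black
  11 gray
    11→7: 7 black — skip
    11→1: 1 black — skip
    11→4: 4 black — skip
    11→9: 9 black — skip
  11 black
  5→2: 2 black — skip
5 black
Every edge goes to a white or black vertex — no back edge, so the graph is acyclic.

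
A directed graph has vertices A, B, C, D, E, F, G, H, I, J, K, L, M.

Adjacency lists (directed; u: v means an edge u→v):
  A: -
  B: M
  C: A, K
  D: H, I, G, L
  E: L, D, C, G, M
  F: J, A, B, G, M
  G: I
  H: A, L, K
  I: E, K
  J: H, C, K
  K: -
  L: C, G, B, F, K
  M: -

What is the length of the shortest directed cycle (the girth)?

3

For each vertex v, BFS finds the shortest path from v back to v.
The shortest such closed walk is E → D → I → E, length 3.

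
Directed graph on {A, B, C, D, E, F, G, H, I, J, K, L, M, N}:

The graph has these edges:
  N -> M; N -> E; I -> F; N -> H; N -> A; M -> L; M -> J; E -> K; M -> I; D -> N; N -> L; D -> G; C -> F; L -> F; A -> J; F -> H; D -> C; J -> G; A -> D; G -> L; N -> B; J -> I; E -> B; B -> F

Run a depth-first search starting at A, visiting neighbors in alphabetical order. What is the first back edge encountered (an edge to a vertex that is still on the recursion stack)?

DFS from A (visiting neighbors in alphabetical order); mark gray on enter, black on exit:
A gray
  D gray
    C gray
      F gray
        H gray
        H black
      F black
    C black
    G gray
      L gray
        L→F: F black — skip
      L black
    G black
    N gray
      N→A: A is gray → back edge
First back edge: N → A.

N→A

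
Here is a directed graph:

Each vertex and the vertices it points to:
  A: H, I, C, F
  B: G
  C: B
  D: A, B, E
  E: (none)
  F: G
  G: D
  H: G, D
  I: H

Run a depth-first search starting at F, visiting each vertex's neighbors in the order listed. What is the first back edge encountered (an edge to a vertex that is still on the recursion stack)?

H→G

DFS from F (visiting each vertex's neighbors in the order listed); mark gray on enter, black on exit:
F gray
  G gray
    D gray
      A gray
        H gray
          H→G: G is gray → back edge
First back edge: H → G.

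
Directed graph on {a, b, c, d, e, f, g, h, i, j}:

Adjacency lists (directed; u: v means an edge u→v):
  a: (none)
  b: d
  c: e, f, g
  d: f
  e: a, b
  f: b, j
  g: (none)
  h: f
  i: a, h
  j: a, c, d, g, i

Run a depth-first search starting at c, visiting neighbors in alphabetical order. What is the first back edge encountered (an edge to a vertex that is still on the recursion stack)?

DFS from c (visiting neighbors in alphabetical order); mark gray on enter, black on exit:
c gray
  e gray
    a gray
    a black
    b gray
      d gray
        f gray
          f→b: b is gray → back edge
First back edge: f → b.

f->b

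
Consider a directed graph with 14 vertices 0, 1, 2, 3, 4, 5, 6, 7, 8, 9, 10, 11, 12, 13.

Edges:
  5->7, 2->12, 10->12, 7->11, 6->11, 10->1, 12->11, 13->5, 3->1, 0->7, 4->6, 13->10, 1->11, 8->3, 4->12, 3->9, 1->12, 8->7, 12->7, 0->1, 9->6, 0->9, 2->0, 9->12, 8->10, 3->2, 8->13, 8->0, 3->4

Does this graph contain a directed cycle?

DFS with white/gray/black marking, starting from 9:
9 gray
  6 gray
    11 gray
    11 black
  6 black
  12 gray
    7 gray
      7→11: 11 black — skip
    7 black
    12→11: 11 black — skip
  12 black
9 black
0 gray
  0→9: 9 black — skip
  1 gray
    1→11: 11 black — skip
    1→12: 12 black — skip
  1 black
  0→7: 7 black — skip
0 black
2 gray
  2→12: 12 black — skip
  2→0: 0 black — skip
2 black
3 gray
  3→2: 2 black — skip
  3→1: 1 black — skip
  4 gray
    4→6: 6 black — skip
    4→12: 12 black — skip
  4 black
  3→9: 9 black — skip
3 black
5 gray
  5→7: 7 black — skip
5 black
8 gray
  8→0: 0 black — skip
  8→7: 7 black — skip
  13 gray
    10 gray
      10→12: 12 black — skip
      10→1: 1 black — skip
    10 black
    13→5: 5 black — skip
  13 black
  8→10: 10 black — skip
  8→3: 3 black — skip
8 black
Every edge goes to a white or black vertex — no back edge, so the graph is acyclic.

No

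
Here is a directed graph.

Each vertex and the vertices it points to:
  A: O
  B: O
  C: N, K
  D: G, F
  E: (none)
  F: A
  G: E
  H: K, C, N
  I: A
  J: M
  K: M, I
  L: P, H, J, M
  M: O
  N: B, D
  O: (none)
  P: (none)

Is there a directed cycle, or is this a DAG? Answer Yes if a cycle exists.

DFS with white/gray/black marking, starting from K:
K gray
  M gray
    O gray
    O black
  M black
  I gray
    A gray
      A→O: O black — skip
    A black
  I black
K black
B gray
  B→O: O black — skip
B black
C gray
  N gray
    N→B: B black — skip
    D gray
      G gray
        E gray
        E black
      G black
      F gray
        F→A: A black — skip
      F black
    D black
  N black
  C→K: K black — skip
C black
H gray
  H→K: K black — skip
  H→C: C black — skip
  H→N: N black — skip
H black
J gray
  J→M: M black — skip
J black
L gray
  P gray
  P black
  L→H: H black — skip
  L→J: J black — skip
  L→M: M black — skip
L black
Every edge goes to a white or black vertex — no back edge, so the graph is acyclic.

No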